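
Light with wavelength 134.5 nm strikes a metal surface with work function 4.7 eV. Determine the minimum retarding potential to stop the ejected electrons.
4.5182 V

The stopping potential V_s satisfies: eV_s = KE_max

First, find KE_max using Einstein's equation:
E_photon = hc/λ = 9.2182 eV
KE_max = E_photon - φ = 9.2182 - 4.7 = 4.5182 eV

Since eV_s = KE_max:
V_s = KE_max/e = 4.5182 V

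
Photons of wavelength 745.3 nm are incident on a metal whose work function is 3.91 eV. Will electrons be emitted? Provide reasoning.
No

For photoemission, the photon energy must exceed the work function.

Photon energy: E = hc/λ = 1.6635 eV
Work function: φ = 3.91 eV

Since E_photon (1.6635 eV) < φ (3.91 eV), photoemission will NOT occur.
The threshold wavelength is λ₀ = hc/φ = 317.1 nm.
Since 745.3 nm > 317.1 nm, the photons lack sufficient energy.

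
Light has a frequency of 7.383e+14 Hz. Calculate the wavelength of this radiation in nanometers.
406.06 nm

Using the wave equation: c = fλ

Solving for wavelength:
λ = c/f = (3×10⁸ m/s) / (7.383e+14 Hz)
λ = 406.06 nm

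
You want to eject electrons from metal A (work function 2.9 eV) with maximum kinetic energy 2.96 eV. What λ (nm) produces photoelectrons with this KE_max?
211.58 nm

From Einstein's equation: KE_max = hc/λ - φ

Rearranging for λ:
hc/λ = KE_max + φ
λ = hc/(KE_max + φ)

Required photon energy:
E_photon = KE_max + φ = 2.96 + 2.9 = 5.86 eV

Required wavelength:
λ = hc/E_photon = (6.626×10⁻³⁴)(3×10⁸) / (5.86 × 1.602×10⁻¹⁹)
λ = 211.58 nm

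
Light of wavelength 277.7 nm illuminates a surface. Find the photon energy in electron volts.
4.4647 eV

Using E = hf = hc/λ:

E = hc/λ = (6.626×10⁻³⁴ J·s)(3×10⁸ m/s) / (277.7×10⁻⁹ m)
E = 4.4647 eV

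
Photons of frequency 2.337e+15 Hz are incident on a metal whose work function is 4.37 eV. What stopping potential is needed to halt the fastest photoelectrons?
5.2951 V

The stopping potential V_s satisfies: eV_s = KE_max

First, find KE_max using Einstein's equation:
E_photon = hf = (6.626×10⁻³⁴ J·s)(2.337e+15 Hz) = 9.6651 eV
KE_max = E_photon - φ = 9.6651 - 4.37 = 5.2951 eV

Since eV_s = KE_max:
V_s = KE_max/e = 5.2951 V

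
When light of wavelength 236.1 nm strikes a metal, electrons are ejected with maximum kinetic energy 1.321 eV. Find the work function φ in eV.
3.93 eV

From Einstein's photoelectric equation: KE_max = hf - φ = hc/λ - φ

Rearranging for φ:
φ = hc/λ - KE_max

Calculate photon energy:
E_photon = hc/λ = 5.2513 eV

Therefore:
φ = 5.2513 - 1.321 = 3.93 eV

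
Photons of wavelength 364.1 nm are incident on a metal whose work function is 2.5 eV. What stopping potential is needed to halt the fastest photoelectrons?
0.9052 V

The stopping potential V_s satisfies: eV_s = KE_max

First, find KE_max using Einstein's equation:
E_photon = hc/λ = 3.4052 eV
KE_max = E_photon - φ = 3.4052 - 2.5 = 0.9052 eV

Since eV_s = KE_max:
V_s = KE_max/e = 0.9052 V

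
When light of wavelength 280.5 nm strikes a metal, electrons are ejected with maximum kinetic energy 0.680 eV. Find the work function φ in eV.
3.74 eV

From Einstein's photoelectric equation: KE_max = hf - φ = hc/λ - φ

Rearranging for φ:
φ = hc/λ - KE_max

Calculate photon energy:
E_photon = hc/λ = 4.4201 eV

Therefore:
φ = 4.4201 - 0.680 = 3.74 eV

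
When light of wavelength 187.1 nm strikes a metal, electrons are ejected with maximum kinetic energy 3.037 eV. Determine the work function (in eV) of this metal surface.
3.59 eV

From Einstein's photoelectric equation: KE_max = hf - φ = hc/λ - φ

Rearranging for φ:
φ = hc/λ - KE_max

Calculate photon energy:
E_photon = hc/λ = 6.6266 eV

Therefore:
φ = 6.6266 - 3.037 = 3.59 eV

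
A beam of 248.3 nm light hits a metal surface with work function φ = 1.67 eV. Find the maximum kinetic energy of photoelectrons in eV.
3.3233 eV

Using Einstein's photoelectric equation: KE_max = hf - φ = hc/λ - φ

First, calculate the photon energy:
E_photon = hc/λ = (6.626×10⁻³⁴ J·s)(3×10⁸ m/s) / (248.3×10⁻⁹ m)
E_photon = 4.9933 eV

Then, the maximum kinetic energy:
KE_max = E_photon - φ = 4.9933 eV - 1.67 eV = 3.3233 eV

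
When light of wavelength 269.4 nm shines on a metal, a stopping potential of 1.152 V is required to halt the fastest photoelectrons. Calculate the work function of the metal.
3.45 eV

The stopping potential gives the maximum kinetic energy: KE_max = eV_s = 1.152 eV

From Einstein's photoelectric equation: KE_max = hc/λ - φ
Rearranging: φ = hc/λ - KE_max

Calculate photon energy:
E_photon = hc/λ = (6.626×10⁻³⁴ J·s)(3×10⁸ m/s) / (269.4×10⁻⁹ m) = 4.6022 eV

Therefore:
φ = 4.6022 - 1.152 = 3.45 eV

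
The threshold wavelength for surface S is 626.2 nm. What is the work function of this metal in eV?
1.98 eV

At the threshold wavelength, photon energy equals work function:
φ = hc/λ₀

Calculating:
φ = (6.626×10⁻³⁴ J·s)(3×10⁸ m/s) / (626.2×10⁻⁹ m)
φ = 1.98 eV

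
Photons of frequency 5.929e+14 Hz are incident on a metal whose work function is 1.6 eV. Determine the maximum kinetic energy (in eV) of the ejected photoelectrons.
0.8520 eV

Using Einstein's photoelectric equation: KE_max = hf - φ

First, calculate the photon energy:
E_photon = hf = (6.626×10⁻³⁴ J·s)(5.929e+14 Hz)
E_photon = 2.4520 eV

Then, the maximum kinetic energy:
KE_max = E_photon - φ = 2.4520 eV - 1.6 eV = 0.8520 eV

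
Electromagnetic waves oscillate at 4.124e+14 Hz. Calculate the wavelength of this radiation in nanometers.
726.95 nm

Using the wave equation: c = fλ

Solving for wavelength:
λ = c/f = (3×10⁸ m/s) / (4.124e+14 Hz)
λ = 726.95 nm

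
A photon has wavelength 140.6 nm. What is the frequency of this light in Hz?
2.1322e+15 Hz

Using the wave equation: c = fλ

Solving for frequency:
f = c/λ = (3×10⁸ m/s) / (140.6×10⁻⁹ m)
f = 2.1322e+15 Hz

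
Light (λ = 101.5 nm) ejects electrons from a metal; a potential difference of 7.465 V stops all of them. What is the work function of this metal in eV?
4.75 eV

The stopping potential gives the maximum kinetic energy: KE_max = eV_s = 7.465 eV

From Einstein's photoelectric equation: KE_max = hc/λ - φ
Rearranging: φ = hc/λ - KE_max

Calculate photon energy:
E_photon = hc/λ = (6.626×10⁻³⁴ J·s)(3×10⁸ m/s) / (101.5×10⁻⁹ m) = 12.2152 eV

Therefore:
φ = 12.2152 - 7.465 = 4.75 eV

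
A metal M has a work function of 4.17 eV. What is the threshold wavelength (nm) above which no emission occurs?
297.32 nm

The threshold wavelength is when the photon energy equals the work function:
hc/λ₀ = φ

Solving for λ₀:
λ₀ = hc/φ = (6.626×10⁻³⁴ J·s)(3×10⁸ m/s) / (4.17 eV × 1.602×10⁻¹⁹ J/eV)
λ₀ = 297.32 nm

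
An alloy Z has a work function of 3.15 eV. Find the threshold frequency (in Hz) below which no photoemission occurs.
7.6167e+14 Hz

The threshold frequency is when the photon energy equals the work function:
hf₀ = φ

Solving for f₀:
f₀ = φ/h = (3.15 eV × 1.602×10⁻¹⁹ J/eV) / (6.626×10⁻³⁴ J·s)
f₀ = 7.6167e+14 Hz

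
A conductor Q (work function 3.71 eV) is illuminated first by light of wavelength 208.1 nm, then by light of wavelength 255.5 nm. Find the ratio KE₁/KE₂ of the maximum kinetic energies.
1.9673

Using Einstein's equation: KE_max = hc/λ - φ

For λ₁ = 208.1 nm:
E₁ = hc/λ₁ = 5.9579 eV
KE₁ = E₁ - φ = 5.9579 - 3.71 = 2.2479 eV

For λ₂ = 255.5 nm:
E₂ = hc/λ₂ = 4.8526 eV
KE₂ = E₂ - φ = 4.8526 - 3.71 = 1.1426 eV

Ratio: KE₁/KE₂ = 2.2479/1.1426 = 1.9673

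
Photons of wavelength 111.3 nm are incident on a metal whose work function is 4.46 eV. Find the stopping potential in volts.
6.6796 V

The stopping potential V_s satisfies: eV_s = KE_max

First, find KE_max using Einstein's equation:
E_photon = hc/λ = 11.1396 eV
KE_max = E_photon - φ = 11.1396 - 4.46 = 6.6796 eV

Since eV_s = KE_max:
V_s = KE_max/e = 6.6796 V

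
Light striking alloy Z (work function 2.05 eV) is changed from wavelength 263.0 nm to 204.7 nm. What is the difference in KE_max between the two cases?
1.3426 eV

Using Einstein's equation: KE_max = hc/λ - φ

For λ₁ = 263.0 nm:
KE₁ = hc/λ₁ - φ = 4.7142 - 2.05 = 2.6642 eV

For λ₂ = 204.7 nm:
KE₂ = hc/λ₂ - φ = 6.0569 - 2.05 = 4.0069 eV

Change in KE:
ΔKE = KE₂ - KE₁ = 4.0069 - 2.6642 = 1.3426 eV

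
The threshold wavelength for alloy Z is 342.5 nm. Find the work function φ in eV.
3.62 eV

At the threshold wavelength, photon energy equals work function:
φ = hc/λ₀

Calculating:
φ = (6.626×10⁻³⁴ J·s)(3×10⁸ m/s) / (342.5×10⁻⁹ m)
φ = 3.62 eV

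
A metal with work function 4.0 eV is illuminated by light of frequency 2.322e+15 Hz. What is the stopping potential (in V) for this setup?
5.6030 V

The stopping potential V_s satisfies: eV_s = KE_max

First, find KE_max using Einstein's equation:
E_photon = hf = (6.626×10⁻³⁴ J·s)(2.322e+15 Hz) = 9.6030 eV
KE_max = E_photon - φ = 9.6030 - 4.0 = 5.6030 eV

Since eV_s = KE_max:
V_s = KE_max/e = 5.6030 V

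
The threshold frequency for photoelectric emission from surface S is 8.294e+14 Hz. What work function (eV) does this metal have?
3.43 eV

At the threshold frequency, photon energy equals work function:
φ = hf₀

Calculating:
φ = (6.626×10⁻³⁴ J·s)(8.294e+14 Hz)
φ = 3.43 eV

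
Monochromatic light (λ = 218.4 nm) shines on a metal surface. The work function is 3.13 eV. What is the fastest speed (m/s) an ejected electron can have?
9.4653e+05 m/s

First, find the maximum kinetic energy:
E_photon = hc/λ = 5.6769 eV
KE_max = E_photon - φ = 5.6769 - 3.13 = 2.5469 eV

Convert to Joules: KE_max = 2.5469 × 1.602×10⁻¹⁹ J = 4.0806e-19 J

Then use KE = ½mv² to find velocity:
v = √(2·KE/m) = √(2 × 4.0806e-19 J / 9.109e-31 kg)
v = 9.4653e+05 m/s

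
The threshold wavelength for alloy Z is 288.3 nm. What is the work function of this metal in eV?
4.30 eV

At the threshold wavelength, photon energy equals work function:
φ = hc/λ₀

Calculating:
φ = (6.626×10⁻³⁴ J·s)(3×10⁸ m/s) / (288.3×10⁻⁹ m)
φ = 4.30 eV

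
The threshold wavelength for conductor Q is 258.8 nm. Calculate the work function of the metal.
4.79 eV

At the threshold wavelength, photon energy equals work function:
φ = hc/λ₀

Calculating:
φ = (6.626×10⁻³⁴ J·s)(3×10⁸ m/s) / (258.8×10⁻⁹ m)
φ = 4.79 eV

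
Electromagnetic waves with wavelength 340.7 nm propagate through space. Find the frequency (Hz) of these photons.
8.7993e+14 Hz

Using the wave equation: c = fλ

Solving for frequency:
f = c/λ = (3×10⁸ m/s) / (340.7×10⁻⁹ m)
f = 8.7993e+14 Hz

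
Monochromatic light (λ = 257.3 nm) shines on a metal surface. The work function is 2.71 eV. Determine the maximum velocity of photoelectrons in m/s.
8.6125e+05 m/s

First, find the maximum kinetic energy:
E_photon = hc/λ = 4.8187 eV
KE_max = E_photon - φ = 4.8187 - 2.71 = 2.1087 eV

Convert to Joules: KE_max = 2.1087 × 1.602×10⁻¹⁹ J = 3.3785e-19 J

Then use KE = ½mv² to find velocity:
v = √(2·KE/m) = √(2 × 3.3785e-19 J / 9.109e-31 kg)
v = 8.6125e+05 m/s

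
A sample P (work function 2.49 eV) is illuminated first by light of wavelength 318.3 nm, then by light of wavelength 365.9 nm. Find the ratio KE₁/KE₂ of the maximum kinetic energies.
1.5640

Using Einstein's equation: KE_max = hc/λ - φ

For λ₁ = 318.3 nm:
E₁ = hc/λ₁ = 3.8952 eV
KE₁ = E₁ - φ = 3.8952 - 2.49 = 1.4052 eV

For λ₂ = 365.9 nm:
E₂ = hc/λ₂ = 3.3885 eV
KE₂ = E₂ - φ = 3.3885 - 2.49 = 0.8985 eV

Ratio: KE₁/KE₂ = 1.4052/0.8985 = 1.5640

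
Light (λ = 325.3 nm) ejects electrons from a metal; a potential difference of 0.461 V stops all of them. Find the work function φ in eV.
3.35 eV

The stopping potential gives the maximum kinetic energy: KE_max = eV_s = 0.461 eV

From Einstein's photoelectric equation: KE_max = hc/λ - φ
Rearranging: φ = hc/λ - KE_max

Calculate photon energy:
E_photon = hc/λ = (6.626×10⁻³⁴ J·s)(3×10⁸ m/s) / (325.3×10⁻⁹ m) = 3.8114 eV

Therefore:
φ = 3.8114 - 0.461 = 3.35 eV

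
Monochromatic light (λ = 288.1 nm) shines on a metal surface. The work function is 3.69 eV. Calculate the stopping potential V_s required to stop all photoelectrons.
0.6135 V

The stopping potential V_s satisfies: eV_s = KE_max

First, find KE_max using Einstein's equation:
E_photon = hc/λ = 4.3035 eV
KE_max = E_photon - φ = 4.3035 - 3.69 = 0.6135 eV

Since eV_s = KE_max:
V_s = KE_max/e = 0.6135 V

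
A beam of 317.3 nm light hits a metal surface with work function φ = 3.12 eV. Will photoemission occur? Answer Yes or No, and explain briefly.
Yes

For photoemission, the photon energy must exceed the work function.

Photon energy: E = hc/λ = 3.9075 eV
Work function: φ = 3.12 eV

Since E_photon (3.9075 eV) > φ (3.12 eV), photoemission WILL occur.
The threshold wavelength is λ₀ = hc/φ = 397.4 nm.
Since 317.3 nm < 397.4 nm, the light has sufficient energy.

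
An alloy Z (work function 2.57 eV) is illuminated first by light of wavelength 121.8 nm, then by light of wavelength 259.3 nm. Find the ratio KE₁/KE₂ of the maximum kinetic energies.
3.4408

Using Einstein's equation: KE_max = hc/λ - φ

For λ₁ = 121.8 nm:
E₁ = hc/λ₁ = 10.1793 eV
KE₁ = E₁ - φ = 10.1793 - 2.57 = 7.6093 eV

For λ₂ = 259.3 nm:
E₂ = hc/λ₂ = 4.7815 eV
KE₂ = E₂ - φ = 4.7815 - 2.57 = 2.2115 eV

Ratio: KE₁/KE₂ = 7.6093/2.2115 = 3.4408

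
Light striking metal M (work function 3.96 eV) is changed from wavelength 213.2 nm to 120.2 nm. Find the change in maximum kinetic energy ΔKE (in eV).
4.4994 eV

Using Einstein's equation: KE_max = hc/λ - φ

For λ₁ = 213.2 nm:
KE₁ = hc/λ₁ - φ = 5.8154 - 3.96 = 1.8554 eV

For λ₂ = 120.2 nm:
KE₂ = hc/λ₂ - φ = 10.3148 - 3.96 = 6.3548 eV

Change in KE:
ΔKE = KE₂ - KE₁ = 6.3548 - 1.8554 = 4.4994 eV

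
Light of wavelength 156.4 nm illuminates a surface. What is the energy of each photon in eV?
7.9274 eV

Using E = hf = hc/λ:

E = hc/λ = (6.626×10⁻³⁴ J·s)(3×10⁸ m/s) / (156.4×10⁻⁹ m)
E = 7.9274 eV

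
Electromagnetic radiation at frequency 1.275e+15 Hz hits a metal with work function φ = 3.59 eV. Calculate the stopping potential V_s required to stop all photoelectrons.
1.6830 V

The stopping potential V_s satisfies: eV_s = KE_max

First, find KE_max using Einstein's equation:
E_photon = hf = (6.626×10⁻³⁴ J·s)(1.275e+15 Hz) = 5.2730 eV
KE_max = E_photon - φ = 5.2730 - 3.59 = 1.6830 eV

Since eV_s = KE_max:
V_s = KE_max/e = 1.6830 V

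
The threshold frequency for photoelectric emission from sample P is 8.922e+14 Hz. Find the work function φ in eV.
3.69 eV

At the threshold frequency, photon energy equals work function:
φ = hf₀

Calculating:
φ = (6.626×10⁻³⁴ J·s)(8.922e+14 Hz)
φ = 3.69 eV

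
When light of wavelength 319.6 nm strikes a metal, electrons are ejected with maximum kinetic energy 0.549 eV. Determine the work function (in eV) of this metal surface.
3.33 eV

From Einstein's photoelectric equation: KE_max = hf - φ = hc/λ - φ

Rearranging for φ:
φ = hc/λ - KE_max

Calculate photon energy:
E_photon = hc/λ = 3.8794 eV

Therefore:
φ = 3.8794 - 0.549 = 3.33 eV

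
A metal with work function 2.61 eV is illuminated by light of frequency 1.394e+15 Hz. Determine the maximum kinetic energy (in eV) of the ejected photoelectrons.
3.1551 eV

Using Einstein's photoelectric equation: KE_max = hf - φ

First, calculate the photon energy:
E_photon = hf = (6.626×10⁻³⁴ J·s)(1.394e+15 Hz)
E_photon = 5.7651 eV

Then, the maximum kinetic energy:
KE_max = E_photon - φ = 5.7651 eV - 2.61 eV = 3.1551 eV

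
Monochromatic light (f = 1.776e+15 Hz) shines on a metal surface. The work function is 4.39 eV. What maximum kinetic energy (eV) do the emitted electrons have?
2.9549 eV

Using Einstein's photoelectric equation: KE_max = hf - φ

First, calculate the photon energy:
E_photon = hf = (6.626×10⁻³⁴ J·s)(1.776e+15 Hz)
E_photon = 7.3449 eV

Then, the maximum kinetic energy:
KE_max = E_photon - φ = 7.3449 eV - 4.39 eV = 2.9549 eV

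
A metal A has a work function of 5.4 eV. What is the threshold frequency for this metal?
1.3057e+15 Hz

The threshold frequency is when the photon energy equals the work function:
hf₀ = φ

Solving for f₀:
f₀ = φ/h = (5.4 eV × 1.602×10⁻¹⁹ J/eV) / (6.626×10⁻³⁴ J·s)
f₀ = 1.3057e+15 Hz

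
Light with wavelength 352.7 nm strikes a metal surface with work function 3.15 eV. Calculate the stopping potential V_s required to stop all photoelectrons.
0.3653 V

The stopping potential V_s satisfies: eV_s = KE_max

First, find KE_max using Einstein's equation:
E_photon = hc/λ = 3.5153 eV
KE_max = E_photon - φ = 3.5153 - 3.15 = 0.3653 eV

Since eV_s = KE_max:
V_s = KE_max/e = 0.3653 V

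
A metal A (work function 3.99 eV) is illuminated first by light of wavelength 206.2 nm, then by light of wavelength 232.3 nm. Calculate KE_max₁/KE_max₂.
1.5014

Using Einstein's equation: KE_max = hc/λ - φ

For λ₁ = 206.2 nm:
E₁ = hc/λ₁ = 6.0128 eV
KE₁ = E₁ - φ = 6.0128 - 3.99 = 2.0228 eV

For λ₂ = 232.3 nm:
E₂ = hc/λ₂ = 5.3372 eV
KE₂ = E₂ - φ = 5.3372 - 3.99 = 1.3472 eV

Ratio: KE₁/KE₂ = 2.0228/1.3472 = 1.5014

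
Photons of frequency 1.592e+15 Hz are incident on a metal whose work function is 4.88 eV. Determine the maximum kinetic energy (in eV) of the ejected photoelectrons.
1.7040 eV

Using Einstein's photoelectric equation: KE_max = hf - φ

First, calculate the photon energy:
E_photon = hf = (6.626×10⁻³⁴ J·s)(1.592e+15 Hz)
E_photon = 6.5840 eV

Then, the maximum kinetic energy:
KE_max = E_photon - φ = 6.5840 eV - 4.88 eV = 1.7040 eV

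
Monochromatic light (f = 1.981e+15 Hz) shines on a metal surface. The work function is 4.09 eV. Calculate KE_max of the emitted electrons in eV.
4.1028 eV

Using Einstein's photoelectric equation: KE_max = hf - φ

First, calculate the photon energy:
E_photon = hf = (6.626×10⁻³⁴ J·s)(1.981e+15 Hz)
E_photon = 8.1928 eV

Then, the maximum kinetic energy:
KE_max = E_photon - φ = 8.1928 eV - 4.09 eV = 4.1028 eV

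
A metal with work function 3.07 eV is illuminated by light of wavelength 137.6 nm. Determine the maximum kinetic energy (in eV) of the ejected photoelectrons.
5.9405 eV

Using Einstein's photoelectric equation: KE_max = hf - φ = hc/λ - φ

First, calculate the photon energy:
E_photon = hc/λ = (6.626×10⁻³⁴ J·s)(3×10⁸ m/s) / (137.6×10⁻⁹ m)
E_photon = 9.0105 eV

Then, the maximum kinetic energy:
KE_max = E_photon - φ = 9.0105 eV - 3.07 eV = 5.9405 eV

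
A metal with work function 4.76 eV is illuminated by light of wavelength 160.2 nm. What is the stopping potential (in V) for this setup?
2.9793 V

The stopping potential V_s satisfies: eV_s = KE_max

First, find KE_max using Einstein's equation:
E_photon = hc/λ = 7.7393 eV
KE_max = E_photon - φ = 7.7393 - 4.76 = 2.9793 eV

Since eV_s = KE_max:
V_s = KE_max/e = 2.9793 V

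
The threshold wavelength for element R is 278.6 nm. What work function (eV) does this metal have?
4.45 eV

At the threshold wavelength, photon energy equals work function:
φ = hc/λ₀

Calculating:
φ = (6.626×10⁻³⁴ J·s)(3×10⁸ m/s) / (278.6×10⁻⁹ m)
φ = 4.45 eV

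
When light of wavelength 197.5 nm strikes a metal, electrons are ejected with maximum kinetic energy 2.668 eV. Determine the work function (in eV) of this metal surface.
3.61 eV

From Einstein's photoelectric equation: KE_max = hf - φ = hc/λ - φ

Rearranging for φ:
φ = hc/λ - KE_max

Calculate photon energy:
E_photon = hc/λ = 6.2777 eV

Therefore:
φ = 6.2777 - 2.668 = 3.61 eV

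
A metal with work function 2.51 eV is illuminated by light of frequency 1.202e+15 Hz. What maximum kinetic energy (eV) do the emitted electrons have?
2.4611 eV

Using Einstein's photoelectric equation: KE_max = hf - φ

First, calculate the photon energy:
E_photon = hf = (6.626×10⁻³⁴ J·s)(1.202e+15 Hz)
E_photon = 4.9711 eV

Then, the maximum kinetic energy:
KE_max = E_photon - φ = 4.9711 eV - 2.51 eV = 2.4611 eV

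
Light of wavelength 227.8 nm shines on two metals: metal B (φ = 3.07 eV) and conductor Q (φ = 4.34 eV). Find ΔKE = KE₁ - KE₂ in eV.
1.2700 eV

Using KE_max = hc/λ - φ for each metal:

Photon energy: E = hc/λ = 5.4427 eV

For metal B (φ₁ = 3.07 eV):
KE₁ = E - φ₁ = 5.4427 - 3.07 = 2.3727 eV

For conductor Q (φ₂ = 4.34 eV):
KE₂ = E - φ₂ = 5.4427 - 4.34 = 1.1027 eV

Difference:
ΔKE = KE₁ - KE₂ = 2.3727 - 1.1027 = 1.2700 eV

Note: The difference equals the difference in work functions: 4.34 - 3.07 = 1.27 eV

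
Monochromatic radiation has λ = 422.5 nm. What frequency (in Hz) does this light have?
7.0957e+14 Hz

Using the wave equation: c = fλ

Solving for frequency:
f = c/λ = (3×10⁸ m/s) / (422.5×10⁻⁹ m)
f = 7.0957e+14 Hz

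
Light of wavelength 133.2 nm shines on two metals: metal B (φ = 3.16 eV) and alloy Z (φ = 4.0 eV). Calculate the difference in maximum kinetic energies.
0.8400 eV

Using KE_max = hc/λ - φ for each metal:

Photon energy: E = hc/λ = 9.3081 eV

For metal B (φ₁ = 3.16 eV):
KE₁ = E - φ₁ = 9.3081 - 3.16 = 6.1481 eV

For alloy Z (φ₂ = 4.0 eV):
KE₂ = E - φ₂ = 9.3081 - 4.0 = 5.3081 eV

Difference:
ΔKE = KE₁ - KE₂ = 6.1481 - 5.3081 = 0.8400 eV

Note: The difference equals the difference in work functions: 4.0 - 3.16 = 0.84 eV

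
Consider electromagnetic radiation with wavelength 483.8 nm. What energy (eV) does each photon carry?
2.5627 eV

Using E = hf = hc/λ:

E = hc/λ = (6.626×10⁻³⁴ J·s)(3×10⁸ m/s) / (483.8×10⁻⁹ m)
E = 2.5627 eV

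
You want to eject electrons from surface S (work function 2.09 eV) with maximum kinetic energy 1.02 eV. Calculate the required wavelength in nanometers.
398.66 nm

From Einstein's equation: KE_max = hc/λ - φ

Rearranging for λ:
hc/λ = KE_max + φ
λ = hc/(KE_max + φ)

Required photon energy:
E_photon = KE_max + φ = 1.02 + 2.09 = 3.11 eV

Required wavelength:
λ = hc/E_photon = (6.626×10⁻³⁴)(3×10⁸) / (3.11 × 1.602×10⁻¹⁹)
λ = 398.66 nm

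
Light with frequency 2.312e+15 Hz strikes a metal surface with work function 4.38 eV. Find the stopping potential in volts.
5.1817 V

The stopping potential V_s satisfies: eV_s = KE_max

First, find KE_max using Einstein's equation:
E_photon = hf = (6.626×10⁻³⁴ J·s)(2.312e+15 Hz) = 9.5617 eV
KE_max = E_photon - φ = 9.5617 - 4.38 = 5.1817 eV

Since eV_s = KE_max:
V_s = KE_max/e = 5.1817 V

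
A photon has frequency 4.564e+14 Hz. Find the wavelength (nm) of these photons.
656.86 nm

Using the wave equation: c = fλ

Solving for wavelength:
λ = c/f = (3×10⁸ m/s) / (4.564e+14 Hz)
λ = 656.86 nm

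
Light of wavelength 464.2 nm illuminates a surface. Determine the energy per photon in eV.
2.6709 eV

Using E = hf = hc/λ:

E = hc/λ = (6.626×10⁻³⁴ J·s)(3×10⁸ m/s) / (464.2×10⁻⁹ m)
E = 2.6709 eV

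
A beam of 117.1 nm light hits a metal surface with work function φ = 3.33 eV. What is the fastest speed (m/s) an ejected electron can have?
1.5978e+06 m/s

First, find the maximum kinetic energy:
E_photon = hc/λ = 10.5879 eV
KE_max = E_photon - φ = 10.5879 - 3.33 = 7.2579 eV

Convert to Joules: KE_max = 7.2579 × 1.602×10⁻¹⁹ J = 1.1628e-18 J

Then use KE = ½mv² to find velocity:
v = √(2·KE/m) = √(2 × 1.1628e-18 J / 9.109e-31 kg)
v = 1.5978e+06 m/s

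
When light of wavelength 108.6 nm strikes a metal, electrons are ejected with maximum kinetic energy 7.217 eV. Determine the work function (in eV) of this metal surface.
4.20 eV

From Einstein's photoelectric equation: KE_max = hf - φ = hc/λ - φ

Rearranging for φ:
φ = hc/λ - KE_max

Calculate photon energy:
E_photon = hc/λ = 11.4166 eV

Therefore:
φ = 11.4166 - 7.217 = 4.20 eV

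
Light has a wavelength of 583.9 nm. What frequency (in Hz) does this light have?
5.1343e+14 Hz

Using the wave equation: c = fλ

Solving for frequency:
f = c/λ = (3×10⁸ m/s) / (583.9×10⁻⁹ m)
f = 5.1343e+14 Hz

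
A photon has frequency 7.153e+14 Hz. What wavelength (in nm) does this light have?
419.11 nm

Using the wave equation: c = fλ

Solving for wavelength:
λ = c/f = (3×10⁸ m/s) / (7.153e+14 Hz)
λ = 419.11 nm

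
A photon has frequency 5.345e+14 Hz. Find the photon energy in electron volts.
2.2105 eV

Using E = hf:

E = hf = (6.626×10⁻³⁴ J·s)(5.345e+14 Hz)
E = 2.2105 eV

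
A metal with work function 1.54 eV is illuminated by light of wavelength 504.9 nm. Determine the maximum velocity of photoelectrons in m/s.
5.6752e+05 m/s

First, find the maximum kinetic energy:
E_photon = hc/λ = 2.4556 eV
KE_max = E_photon - φ = 2.4556 - 1.54 = 0.9156 eV

Convert to Joules: KE_max = 0.9156 × 1.602×10⁻¹⁹ J = 1.4670e-19 J

Then use KE = ½mv² to find velocity:
v = √(2·KE/m) = √(2 × 1.4670e-19 J / 9.109e-31 kg)
v = 5.6752e+05 m/s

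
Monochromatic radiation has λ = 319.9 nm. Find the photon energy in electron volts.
3.8757 eV

Using E = hf = hc/λ:

E = hc/λ = (6.626×10⁻³⁴ J·s)(3×10⁸ m/s) / (319.9×10⁻⁹ m)
E = 3.8757 eV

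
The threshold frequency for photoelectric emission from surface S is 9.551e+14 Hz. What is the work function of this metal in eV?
3.95 eV

At the threshold frequency, photon energy equals work function:
φ = hf₀

Calculating:
φ = (6.626×10⁻³⁴ J·s)(9.551e+14 Hz)
φ = 3.95 eV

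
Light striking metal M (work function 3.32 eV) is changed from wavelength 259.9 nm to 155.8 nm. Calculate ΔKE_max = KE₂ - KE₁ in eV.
3.1874 eV

Using Einstein's equation: KE_max = hc/λ - φ

For λ₁ = 259.9 nm:
KE₁ = hc/λ₁ - φ = 4.7705 - 3.32 = 1.4505 eV

For λ₂ = 155.8 nm:
KE₂ = hc/λ₂ - φ = 7.9579 - 3.32 = 4.6379 eV

Change in KE:
ΔKE = KE₂ - KE₁ = 4.6379 - 1.4505 = 3.1874 eV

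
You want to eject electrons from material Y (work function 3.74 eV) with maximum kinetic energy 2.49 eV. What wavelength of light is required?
199.01 nm

From Einstein's equation: KE_max = hc/λ - φ

Rearranging for λ:
hc/λ = KE_max + φ
λ = hc/(KE_max + φ)

Required photon energy:
E_photon = KE_max + φ = 2.49 + 3.74 = 6.23 eV

Required wavelength:
λ = hc/E_photon = (6.626×10⁻³⁴)(3×10⁸) / (6.23 × 1.602×10⁻¹⁹)
λ = 199.01 nm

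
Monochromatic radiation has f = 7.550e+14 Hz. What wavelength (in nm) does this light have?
397.08 nm

Using the wave equation: c = fλ

Solving for wavelength:
λ = c/f = (3×10⁸ m/s) / (7.550e+14 Hz)
λ = 397.08 nm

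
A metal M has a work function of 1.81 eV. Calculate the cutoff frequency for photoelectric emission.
4.3766e+14 Hz

The threshold frequency is when the photon energy equals the work function:
hf₀ = φ

Solving for f₀:
f₀ = φ/h = (1.81 eV × 1.602×10⁻¹⁹ J/eV) / (6.626×10⁻³⁴ J·s)
f₀ = 4.3766e+14 Hz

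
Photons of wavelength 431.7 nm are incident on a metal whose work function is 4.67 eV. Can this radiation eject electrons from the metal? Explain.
No

For photoemission, the photon energy must exceed the work function.

Photon energy: E = hc/λ = 2.8720 eV
Work function: φ = 4.67 eV

Since E_photon (2.8720 eV) < φ (4.67 eV), photoemission will NOT occur.
The threshold wavelength is λ₀ = hc/φ = 265.5 nm.
Since 431.7 nm > 265.5 nm, the photons lack sufficient energy.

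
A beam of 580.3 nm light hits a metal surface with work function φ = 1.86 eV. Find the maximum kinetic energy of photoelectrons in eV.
0.2766 eV

Using Einstein's photoelectric equation: KE_max = hf - φ = hc/λ - φ

First, calculate the photon energy:
E_photon = hc/λ = (6.626×10⁻³⁴ J·s)(3×10⁸ m/s) / (580.3×10⁻⁹ m)
E_photon = 2.1366 eV

Then, the maximum kinetic energy:
KE_max = E_photon - φ = 2.1366 eV - 1.86 eV = 0.2766 eV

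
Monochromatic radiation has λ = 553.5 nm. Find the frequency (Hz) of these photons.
5.4163e+14 Hz

Using the wave equation: c = fλ

Solving for frequency:
f = c/λ = (3×10⁸ m/s) / (553.5×10⁻⁹ m)
f = 5.4163e+14 Hz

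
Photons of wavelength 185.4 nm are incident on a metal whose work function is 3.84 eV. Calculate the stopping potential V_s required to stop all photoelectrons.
2.8474 V

The stopping potential V_s satisfies: eV_s = KE_max

First, find KE_max using Einstein's equation:
E_photon = hc/λ = 6.6874 eV
KE_max = E_photon - φ = 6.6874 - 3.84 = 2.8474 eV

Since eV_s = KE_max:
V_s = KE_max/e = 2.8474 V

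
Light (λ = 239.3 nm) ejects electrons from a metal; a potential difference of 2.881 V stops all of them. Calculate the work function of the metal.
2.30 eV

The stopping potential gives the maximum kinetic energy: KE_max = eV_s = 2.881 eV

From Einstein's photoelectric equation: KE_max = hc/λ - φ
Rearranging: φ = hc/λ - KE_max

Calculate photon energy:
E_photon = hc/λ = (6.626×10⁻³⁴ J·s)(3×10⁸ m/s) / (239.3×10⁻⁹ m) = 5.1811 eV

Therefore:
φ = 5.1811 - 2.881 = 2.30 eV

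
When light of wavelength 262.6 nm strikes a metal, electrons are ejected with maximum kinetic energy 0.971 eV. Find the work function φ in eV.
3.75 eV

From Einstein's photoelectric equation: KE_max = hf - φ = hc/λ - φ

Rearranging for φ:
φ = hc/λ - KE_max

Calculate photon energy:
E_photon = hc/λ = 4.7214 eV

Therefore:
φ = 4.7214 - 0.971 = 3.75 eV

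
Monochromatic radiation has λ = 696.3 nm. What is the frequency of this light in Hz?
4.3055e+14 Hz

Using the wave equation: c = fλ

Solving for frequency:
f = c/λ = (3×10⁸ m/s) / (696.3×10⁻⁹ m)
f = 4.3055e+14 Hz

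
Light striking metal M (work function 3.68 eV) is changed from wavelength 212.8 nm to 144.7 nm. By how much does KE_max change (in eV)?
2.7420 eV

Using Einstein's equation: KE_max = hc/λ - φ

For λ₁ = 212.8 nm:
KE₁ = hc/λ₁ - φ = 5.8263 - 3.68 = 2.1463 eV

For λ₂ = 144.7 nm:
KE₂ = hc/λ₂ - φ = 8.5684 - 3.68 = 4.8884 eV

Change in KE:
ΔKE = KE₂ - KE₁ = 4.8884 - 2.1463 = 2.7420 eV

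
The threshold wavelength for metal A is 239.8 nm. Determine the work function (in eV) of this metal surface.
5.17 eV

At the threshold wavelength, photon energy equals work function:
φ = hc/λ₀

Calculating:
φ = (6.626×10⁻³⁴ J·s)(3×10⁸ m/s) / (239.8×10⁻⁹ m)
φ = 5.17 eV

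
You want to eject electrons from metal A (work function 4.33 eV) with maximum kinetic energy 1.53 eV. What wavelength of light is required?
211.58 nm

From Einstein's equation: KE_max = hc/λ - φ

Rearranging for λ:
hc/λ = KE_max + φ
λ = hc/(KE_max + φ)

Required photon energy:
E_photon = KE_max + φ = 1.53 + 4.33 = 5.86 eV

Required wavelength:
λ = hc/E_photon = (6.626×10⁻³⁴)(3×10⁸) / (5.86 × 1.602×10⁻¹⁹)
λ = 211.58 nm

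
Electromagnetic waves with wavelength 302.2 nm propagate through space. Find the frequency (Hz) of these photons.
9.9203e+14 Hz

Using the wave equation: c = fλ

Solving for frequency:
f = c/λ = (3×10⁸ m/s) / (302.2×10⁻⁹ m)
f = 9.9203e+14 Hz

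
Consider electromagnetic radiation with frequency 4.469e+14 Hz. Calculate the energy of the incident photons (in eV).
1.8482 eV

Using E = hf:

E = hf = (6.626×10⁻³⁴ J·s)(4.469e+14 Hz)
E = 1.8482 eV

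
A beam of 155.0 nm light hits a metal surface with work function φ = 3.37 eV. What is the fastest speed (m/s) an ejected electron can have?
1.2761e+06 m/s

First, find the maximum kinetic energy:
E_photon = hc/λ = 7.9990 eV
KE_max = E_photon - φ = 7.9990 - 3.37 = 4.6290 eV

Convert to Joules: KE_max = 4.6290 × 1.602×10⁻¹⁹ J = 7.4164e-19 J

Then use KE = ½mv² to find velocity:
v = √(2·KE/m) = √(2 × 7.4164e-19 J / 9.109e-31 kg)
v = 1.2761e+06 m/s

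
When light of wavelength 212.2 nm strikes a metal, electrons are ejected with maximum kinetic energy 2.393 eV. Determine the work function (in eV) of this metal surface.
3.45 eV

From Einstein's photoelectric equation: KE_max = hf - φ = hc/λ - φ

Rearranging for φ:
φ = hc/λ - KE_max

Calculate photon energy:
E_photon = hc/λ = 5.8428 eV

Therefore:
φ = 5.8428 - 2.393 = 3.45 eV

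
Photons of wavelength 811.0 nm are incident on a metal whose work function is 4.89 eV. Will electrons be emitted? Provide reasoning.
No

For photoemission, the photon energy must exceed the work function.

Photon energy: E = hc/λ = 1.5288 eV
Work function: φ = 4.89 eV

Since E_photon (1.5288 eV) < φ (4.89 eV), photoemission will NOT occur.
The threshold wavelength is λ₀ = hc/φ = 253.5 nm.
Since 811.0 nm > 253.5 nm, the photons lack sufficient energy.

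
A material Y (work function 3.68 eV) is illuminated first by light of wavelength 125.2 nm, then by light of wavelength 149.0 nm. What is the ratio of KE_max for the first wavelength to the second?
1.3408

Using Einstein's equation: KE_max = hc/λ - φ

For λ₁ = 125.2 nm:
E₁ = hc/λ₁ = 9.9029 eV
KE₁ = E₁ - φ = 9.9029 - 3.68 = 6.2229 eV

For λ₂ = 149.0 nm:
E₂ = hc/λ₂ = 8.3211 eV
KE₂ = E₂ - φ = 8.3211 - 3.68 = 4.6411 eV

Ratio: KE₁/KE₂ = 6.2229/4.6411 = 1.3408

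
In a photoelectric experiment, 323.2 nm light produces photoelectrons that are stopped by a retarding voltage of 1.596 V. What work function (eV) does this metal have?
2.24 eV

The stopping potential gives the maximum kinetic energy: KE_max = eV_s = 1.596 eV

From Einstein's photoelectric equation: KE_max = hc/λ - φ
Rearranging: φ = hc/λ - KE_max

Calculate photon energy:
E_photon = hc/λ = (6.626×10⁻³⁴ J·s)(3×10⁸ m/s) / (323.2×10⁻⁹ m) = 3.8361 eV

Therefore:
φ = 3.8361 - 1.596 = 2.24 eV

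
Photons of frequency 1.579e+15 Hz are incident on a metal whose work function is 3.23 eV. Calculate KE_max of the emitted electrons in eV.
3.3002 eV

Using Einstein's photoelectric equation: KE_max = hf - φ

First, calculate the photon energy:
E_photon = hf = (6.626×10⁻³⁴ J·s)(1.579e+15 Hz)
E_photon = 6.5302 eV

Then, the maximum kinetic energy:
KE_max = E_photon - φ = 6.5302 eV - 3.23 eV = 3.3002 eV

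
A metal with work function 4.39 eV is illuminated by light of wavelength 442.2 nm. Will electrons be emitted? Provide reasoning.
No

For photoemission, the photon energy must exceed the work function.

Photon energy: E = hc/λ = 2.8038 eV
Work function: φ = 4.39 eV

Since E_photon (2.8038 eV) < φ (4.39 eV), photoemission will NOT occur.
The threshold wavelength is λ₀ = hc/φ = 282.4 nm.
Since 442.2 nm > 282.4 nm, the photons lack sufficient energy.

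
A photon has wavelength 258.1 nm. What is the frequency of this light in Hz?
1.1615e+15 Hz

Using the wave equation: c = fλ

Solving for frequency:
f = c/λ = (3×10⁸ m/s) / (258.1×10⁻⁹ m)
f = 1.1615e+15 Hz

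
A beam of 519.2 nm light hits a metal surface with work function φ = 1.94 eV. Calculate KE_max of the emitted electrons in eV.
0.4480 eV

Using Einstein's photoelectric equation: KE_max = hf - φ = hc/λ - φ

First, calculate the photon energy:
E_photon = hc/λ = (6.626×10⁻³⁴ J·s)(3×10⁸ m/s) / (519.2×10⁻⁹ m)
E_photon = 2.3880 eV

Then, the maximum kinetic energy:
KE_max = E_photon - φ = 2.3880 eV - 1.94 eV = 0.4480 eV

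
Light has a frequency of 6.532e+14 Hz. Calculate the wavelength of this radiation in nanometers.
458.96 nm

Using the wave equation: c = fλ

Solving for wavelength:
λ = c/f = (3×10⁸ m/s) / (6.532e+14 Hz)
λ = 458.96 nm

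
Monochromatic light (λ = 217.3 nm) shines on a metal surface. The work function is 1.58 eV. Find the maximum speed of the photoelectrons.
1.2047e+06 m/s

First, find the maximum kinetic energy:
E_photon = hc/λ = 5.7057 eV
KE_max = E_photon - φ = 5.7057 - 1.58 = 4.1257 eV

Convert to Joules: KE_max = 4.1257 × 1.602×10⁻¹⁹ J = 6.6101e-19 J

Then use KE = ½mv² to find velocity:
v = √(2·KE/m) = √(2 × 6.6101e-19 J / 9.109e-31 kg)
v = 1.2047e+06 m/s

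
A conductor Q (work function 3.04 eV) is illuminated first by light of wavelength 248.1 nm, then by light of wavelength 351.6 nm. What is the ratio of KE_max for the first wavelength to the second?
4.0251

Using Einstein's equation: KE_max = hc/λ - φ

For λ₁ = 248.1 nm:
E₁ = hc/λ₁ = 4.9973 eV
KE₁ = E₁ - φ = 4.9973 - 3.04 = 1.9573 eV

For λ₂ = 351.6 nm:
E₂ = hc/λ₂ = 3.5263 eV
KE₂ = E₂ - φ = 3.5263 - 3.04 = 0.4863 eV

Ratio: KE₁/KE₂ = 1.9573/0.4863 = 4.0251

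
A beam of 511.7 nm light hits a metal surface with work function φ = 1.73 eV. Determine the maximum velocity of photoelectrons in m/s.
4.9373e+05 m/s

First, find the maximum kinetic energy:
E_photon = hc/λ = 2.4230 eV
KE_max = E_photon - φ = 2.4230 - 1.73 = 0.6930 eV

Convert to Joules: KE_max = 0.6930 × 1.602×10⁻¹⁹ J = 1.1103e-19 J

Then use KE = ½mv² to find velocity:
v = √(2·KE/m) = √(2 × 1.1103e-19 J / 9.109e-31 kg)
v = 4.9373e+05 m/s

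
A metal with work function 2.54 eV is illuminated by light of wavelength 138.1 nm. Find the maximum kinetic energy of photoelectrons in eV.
6.4379 eV

Using Einstein's photoelectric equation: KE_max = hf - φ = hc/λ - φ

First, calculate the photon energy:
E_photon = hc/λ = (6.626×10⁻³⁴ J·s)(3×10⁸ m/s) / (138.1×10⁻⁹ m)
E_photon = 8.9779 eV

Then, the maximum kinetic energy:
KE_max = E_photon - φ = 8.9779 eV - 2.54 eV = 6.4379 eV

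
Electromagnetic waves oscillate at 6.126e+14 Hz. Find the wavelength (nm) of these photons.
489.38 nm

Using the wave equation: c = fλ

Solving for wavelength:
λ = c/f = (3×10⁸ m/s) / (6.126e+14 Hz)
λ = 489.38 nm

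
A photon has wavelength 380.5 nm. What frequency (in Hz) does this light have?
7.8789e+14 Hz

Using the wave equation: c = fλ

Solving for frequency:
f = c/λ = (3×10⁸ m/s) / (380.5×10⁻⁹ m)
f = 7.8789e+14 Hz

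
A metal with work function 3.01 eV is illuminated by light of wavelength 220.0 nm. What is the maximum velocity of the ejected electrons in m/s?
9.6105e+05 m/s

First, find the maximum kinetic energy:
E_photon = hc/λ = 5.6356 eV
KE_max = E_photon - φ = 5.6356 - 3.01 = 2.6256 eV

Convert to Joules: KE_max = 2.6256 × 1.602×10⁻¹⁹ J = 4.2067e-19 J

Then use KE = ½mv² to find velocity:
v = √(2·KE/m) = √(2 × 4.2067e-19 J / 9.109e-31 kg)
v = 9.6105e+05 m/s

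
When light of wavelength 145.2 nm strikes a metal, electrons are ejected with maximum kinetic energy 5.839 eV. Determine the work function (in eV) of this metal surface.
2.70 eV

From Einstein's photoelectric equation: KE_max = hf - φ = hc/λ - φ

Rearranging for φ:
φ = hc/λ - KE_max

Calculate photon energy:
E_photon = hc/λ = 8.5389 eV

Therefore:
φ = 8.5389 - 5.839 = 2.70 eV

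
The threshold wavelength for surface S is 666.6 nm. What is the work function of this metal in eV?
1.86 eV

At the threshold wavelength, photon energy equals work function:
φ = hc/λ₀

Calculating:
φ = (6.626×10⁻³⁴ J·s)(3×10⁸ m/s) / (666.6×10⁻⁹ m)
φ = 1.86 eV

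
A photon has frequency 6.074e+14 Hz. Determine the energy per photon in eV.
2.5120 eV

Using E = hf:

E = hf = (6.626×10⁻³⁴ J·s)(6.074e+14 Hz)
E = 2.5120 eV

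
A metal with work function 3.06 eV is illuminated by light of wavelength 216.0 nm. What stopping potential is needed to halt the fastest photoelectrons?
2.6800 V

The stopping potential V_s satisfies: eV_s = KE_max

First, find KE_max using Einstein's equation:
E_photon = hc/λ = 5.7400 eV
KE_max = E_photon - φ = 5.7400 - 3.06 = 2.6800 eV

Since eV_s = KE_max:
V_s = KE_max/e = 2.6800 V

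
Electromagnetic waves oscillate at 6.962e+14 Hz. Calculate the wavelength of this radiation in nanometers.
430.61 nm

Using the wave equation: c = fλ

Solving for wavelength:
λ = c/f = (3×10⁸ m/s) / (6.962e+14 Hz)
λ = 430.61 nm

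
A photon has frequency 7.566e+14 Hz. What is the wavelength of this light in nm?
396.24 nm

Using the wave equation: c = fλ

Solving for wavelength:
λ = c/f = (3×10⁸ m/s) / (7.566e+14 Hz)
λ = 396.24 nm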